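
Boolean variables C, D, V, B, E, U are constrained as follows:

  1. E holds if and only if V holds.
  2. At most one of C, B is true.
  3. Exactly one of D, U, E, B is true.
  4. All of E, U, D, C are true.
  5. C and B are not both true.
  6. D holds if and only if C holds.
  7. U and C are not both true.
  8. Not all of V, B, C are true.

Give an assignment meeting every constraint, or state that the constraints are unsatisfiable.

Case D = True:
  (3) with D=T forces U = False.
  Constraint (4) is violated (U=F) — contradiction.
Case D = False:
  Constraint (4) is violated (D=F) — contradiction.
Both cases fail — unsatisfiable.

No satisfying assignment exists.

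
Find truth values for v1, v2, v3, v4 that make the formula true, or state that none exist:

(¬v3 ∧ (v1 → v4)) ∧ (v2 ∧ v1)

v1=T; v2=T; v3=F; v4=T

  ¬v3 ∧ (v1 → v4) = True
    ¬v3 = True
    v1 → v4 = True
  v2 ∧ v1 = True
Both conjuncts True, so the formula holds.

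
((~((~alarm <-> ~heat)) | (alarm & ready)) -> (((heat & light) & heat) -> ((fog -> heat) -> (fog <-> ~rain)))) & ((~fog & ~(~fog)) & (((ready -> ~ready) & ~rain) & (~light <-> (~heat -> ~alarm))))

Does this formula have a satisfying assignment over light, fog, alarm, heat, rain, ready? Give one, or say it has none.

No satisfying assignment exists.

Case fog = True: the conjunct ~fog is False.
Case fog = False: the conjunct ~(~fog) becomes ~(~False) = False.
Both cases fail — unsatisfiable.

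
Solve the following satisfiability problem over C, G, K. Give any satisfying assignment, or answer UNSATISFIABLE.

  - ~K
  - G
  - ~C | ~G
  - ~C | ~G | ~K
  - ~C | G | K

Unit clause (~K) forces K = False.
Unit clause (G) forces G = True.
In (~C | ~G) only ~C is left, so C = False.
Check each clause:
  (~K): ~K holds.
  (G): G holds.
  (~C | ~G): ~C holds.
  (~C | ~G | ~K): ~C holds.
  (~C | G | K): ~C holds.
All clauses satisfied.

C: False, G: True, K: False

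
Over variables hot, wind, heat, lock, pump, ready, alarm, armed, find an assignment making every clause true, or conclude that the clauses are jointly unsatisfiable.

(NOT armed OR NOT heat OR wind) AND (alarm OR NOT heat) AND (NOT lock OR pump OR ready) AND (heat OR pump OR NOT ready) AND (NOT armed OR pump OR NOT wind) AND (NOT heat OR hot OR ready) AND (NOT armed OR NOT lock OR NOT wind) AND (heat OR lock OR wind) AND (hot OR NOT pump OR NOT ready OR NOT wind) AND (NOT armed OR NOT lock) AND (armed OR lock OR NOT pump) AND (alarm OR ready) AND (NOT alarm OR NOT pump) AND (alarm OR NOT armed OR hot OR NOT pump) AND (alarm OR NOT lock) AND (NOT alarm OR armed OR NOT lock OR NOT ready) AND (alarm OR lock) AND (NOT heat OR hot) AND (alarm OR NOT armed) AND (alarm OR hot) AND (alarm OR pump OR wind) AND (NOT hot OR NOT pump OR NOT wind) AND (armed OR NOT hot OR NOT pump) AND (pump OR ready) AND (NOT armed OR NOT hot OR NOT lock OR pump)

hot = True, wind = False, heat = True, lock = False, pump = False, ready = True, alarm = True, armed = False

Try hot = False:
  (NOT heat OR hot) forces heat = False.
  (alarm OR hot) forces alarm = True.
  (NOT alarm OR NOT pump) forces pump = False.
  (heat OR pump OR NOT ready) forces ready = False.
  clause (pump OR ready) is falsified — backtrack.
So hot = True.
Set wind = False.
Set heat = True.
  then (NOT armed OR NOT heat OR wind) forces armed = False.
  then (alarm OR NOT heat) forces alarm = True.
  then (NOT alarm OR NOT pump) forces pump = False.
  then (pump OR ready) forces ready = True.
  then (NOT alarm OR armed OR NOT lock OR NOT ready) forces lock = False.
All clauses satisfied.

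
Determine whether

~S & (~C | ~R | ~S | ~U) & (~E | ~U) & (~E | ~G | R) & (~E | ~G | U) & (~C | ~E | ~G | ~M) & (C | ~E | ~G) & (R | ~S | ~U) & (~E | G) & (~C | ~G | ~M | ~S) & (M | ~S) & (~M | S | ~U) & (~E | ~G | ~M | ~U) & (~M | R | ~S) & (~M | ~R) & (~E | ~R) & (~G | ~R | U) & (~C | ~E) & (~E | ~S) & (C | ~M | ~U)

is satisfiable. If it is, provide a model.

M=F, R=F, E=F, C=F, U=F, G=T, S=F

Unit clause (~S) forces S = False.
Set M = False.
Set R = False.
Try E = True:
  (~E | ~U) forces U = False.
  (~E | ~G | R) forces G = False.
  clause (~E | G) is falsified — backtrack.
So E = False.
Set C = False.
Set U = False.
Set G = True.
All clauses satisfied.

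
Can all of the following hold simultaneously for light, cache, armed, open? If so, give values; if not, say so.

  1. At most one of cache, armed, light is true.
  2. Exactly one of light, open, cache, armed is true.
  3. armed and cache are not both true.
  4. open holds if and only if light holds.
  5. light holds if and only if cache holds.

light = False, cache = False, armed = True, open = False

  (1) {cache, armed, light}: 1 true — at most one ✓
  (2) {light, open, cache, armed}: 1 true — exactly one ✓
  (3) armed=T, cache=F — not both ✓
  (4) open=F, light=F — same ✓
  (5) light=F, cache=F — same ✓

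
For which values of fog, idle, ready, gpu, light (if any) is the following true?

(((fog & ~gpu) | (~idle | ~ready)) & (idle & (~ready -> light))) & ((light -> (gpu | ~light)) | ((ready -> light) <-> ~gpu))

fog = True; idle = True; ready = False; gpu = True; light = True

  ((fog & ~gpu) | (~idle | ~ready)) & (idle & (~ready -> light)) = True
    (fog & ~gpu) | (~idle | ~ready) = True
      fog & ~gpu = False
        ~gpu = False
      ~idle | ~ready = True
        ~idle = False
        ~ready = True
    idle & (~ready -> light) = True
      ~ready -> light = True
        ~ready = True
  (light -> (gpu | ~light)) | ((ready -> light) <-> ~gpu) = True
    light -> (gpu | ~light) = True
      gpu | ~light = True
        ~light = False
    (ready -> light) <-> ~gpu = False
      ready -> light = True
      ~gpu = False
Both conjuncts True, so the formula holds.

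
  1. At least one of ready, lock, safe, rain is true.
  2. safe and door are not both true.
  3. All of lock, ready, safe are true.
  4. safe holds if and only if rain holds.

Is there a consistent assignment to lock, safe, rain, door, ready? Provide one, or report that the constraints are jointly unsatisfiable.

lock = True; safe = True; rain = True; door = False; ready = True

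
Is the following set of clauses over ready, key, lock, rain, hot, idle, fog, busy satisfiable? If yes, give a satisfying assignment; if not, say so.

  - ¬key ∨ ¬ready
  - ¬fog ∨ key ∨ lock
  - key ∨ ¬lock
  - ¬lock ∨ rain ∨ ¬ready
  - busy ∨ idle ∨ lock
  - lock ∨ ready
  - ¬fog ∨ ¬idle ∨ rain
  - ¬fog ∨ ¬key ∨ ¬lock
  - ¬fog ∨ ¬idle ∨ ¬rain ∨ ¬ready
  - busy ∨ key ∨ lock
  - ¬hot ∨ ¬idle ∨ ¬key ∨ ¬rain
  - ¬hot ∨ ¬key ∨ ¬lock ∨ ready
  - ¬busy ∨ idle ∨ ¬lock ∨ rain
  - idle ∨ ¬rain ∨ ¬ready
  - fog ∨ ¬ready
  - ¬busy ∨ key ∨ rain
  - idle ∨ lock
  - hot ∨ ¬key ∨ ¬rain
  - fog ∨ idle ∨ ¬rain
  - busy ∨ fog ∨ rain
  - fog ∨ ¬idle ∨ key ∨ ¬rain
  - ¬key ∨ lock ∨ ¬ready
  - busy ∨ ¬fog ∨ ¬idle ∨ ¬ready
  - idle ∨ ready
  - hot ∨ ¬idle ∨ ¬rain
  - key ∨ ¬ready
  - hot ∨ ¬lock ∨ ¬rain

ready = False, key = True, lock = True, rain = False, hot = False, idle = True, fog = False, busy = True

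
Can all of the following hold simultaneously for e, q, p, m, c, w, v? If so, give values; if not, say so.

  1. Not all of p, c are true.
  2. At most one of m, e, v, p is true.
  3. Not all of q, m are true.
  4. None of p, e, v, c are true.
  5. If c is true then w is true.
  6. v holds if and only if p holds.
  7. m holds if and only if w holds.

e = False; q = False; p = False; m = True; c = False; w = True; v = False

  (1) {p, c}: 0/2 true — not all ✓
  (2) {m, e, v, p}: 1 true — at most one ✓
  (3) {q, m}: 1/2 true — not all ✓
  (4) {p, e, v, c}: 0 true — none ✓
  (5) c=F ⇒ w: vacuous ✓
  (6) v=F, p=F — same ✓
  (7) m=T, w=T — same ✓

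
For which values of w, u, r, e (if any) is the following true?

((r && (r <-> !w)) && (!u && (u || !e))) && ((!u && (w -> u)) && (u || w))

No satisfying assignment exists.

Case u = True: the conjunct !u is False.
Case u = False: the formula simplifies to ((r && (r <-> !w)) && !e) && (!w && w).
  w = True: the conjunct !w is False.
  w = False: the conjunct w is False.
Both cases fail — unsatisfiable.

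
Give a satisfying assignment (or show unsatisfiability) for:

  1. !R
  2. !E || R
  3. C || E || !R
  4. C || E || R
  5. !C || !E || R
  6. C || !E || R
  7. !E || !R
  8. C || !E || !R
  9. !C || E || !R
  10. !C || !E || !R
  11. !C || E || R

No satisfying assignment exists.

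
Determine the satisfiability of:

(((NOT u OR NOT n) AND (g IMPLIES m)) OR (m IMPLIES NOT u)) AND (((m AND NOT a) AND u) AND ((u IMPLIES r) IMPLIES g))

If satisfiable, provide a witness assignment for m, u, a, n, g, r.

m: True, u: True, a: False, n: False, g: True, r: False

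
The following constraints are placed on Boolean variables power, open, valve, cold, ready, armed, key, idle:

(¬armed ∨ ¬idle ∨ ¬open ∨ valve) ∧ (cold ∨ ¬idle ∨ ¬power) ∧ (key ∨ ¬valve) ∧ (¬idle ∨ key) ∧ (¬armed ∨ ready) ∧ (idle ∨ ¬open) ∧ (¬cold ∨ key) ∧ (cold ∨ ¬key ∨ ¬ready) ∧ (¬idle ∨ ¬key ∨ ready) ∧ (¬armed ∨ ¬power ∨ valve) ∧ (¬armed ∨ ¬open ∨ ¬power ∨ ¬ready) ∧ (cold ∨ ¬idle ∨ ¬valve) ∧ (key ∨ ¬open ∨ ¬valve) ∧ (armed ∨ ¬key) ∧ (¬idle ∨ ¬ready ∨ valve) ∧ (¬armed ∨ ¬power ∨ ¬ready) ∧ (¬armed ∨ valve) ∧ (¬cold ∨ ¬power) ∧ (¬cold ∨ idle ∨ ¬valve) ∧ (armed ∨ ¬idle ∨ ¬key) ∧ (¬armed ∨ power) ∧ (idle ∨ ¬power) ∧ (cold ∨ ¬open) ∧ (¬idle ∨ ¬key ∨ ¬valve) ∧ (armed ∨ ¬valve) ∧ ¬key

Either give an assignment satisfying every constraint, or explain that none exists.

power=F; open=F; valve=F; cold=F; ready=F; armed=F; key=F; idle=F

Unit clause (¬key) forces key = False.
In (key ∨ ¬valve) only ¬valve is left, so valve = False.
In (¬idle ∨ key) only ¬idle is left, so idle = False.
In (idle ∨ ¬open) only ¬open is left, so open = False.
In (¬cold ∨ key) only ¬cold is left, so cold = False.
In (¬armed ∨ valve) only ¬armed is left, so armed = False.
In (idle ∨ ¬power) only ¬power is left, so power = False.
Set ready = False.
All clauses satisfied.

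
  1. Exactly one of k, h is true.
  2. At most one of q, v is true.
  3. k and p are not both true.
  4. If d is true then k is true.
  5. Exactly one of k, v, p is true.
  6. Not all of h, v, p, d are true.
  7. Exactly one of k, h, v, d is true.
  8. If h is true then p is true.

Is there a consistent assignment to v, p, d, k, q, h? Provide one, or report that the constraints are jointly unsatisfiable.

v = False, p = False, d = False, k = True, q = True, h = False

  (1) {k, h}: 1 true — exactly one ✓
  (2) {q, v}: 1 true — at most one ✓
  (3) k=T, p=F — not both ✓
  (4) d=F ⇒ k: vacuous ✓
  (5) {k, v, p}: 1 true — exactly one ✓
  (6) {h, v, p, d}: 0/4 true — not all ✓
  (7) {k, h, v, d}: 1 true — exactly one ✓
  (8) h=F ⇒ p: vacuous ✓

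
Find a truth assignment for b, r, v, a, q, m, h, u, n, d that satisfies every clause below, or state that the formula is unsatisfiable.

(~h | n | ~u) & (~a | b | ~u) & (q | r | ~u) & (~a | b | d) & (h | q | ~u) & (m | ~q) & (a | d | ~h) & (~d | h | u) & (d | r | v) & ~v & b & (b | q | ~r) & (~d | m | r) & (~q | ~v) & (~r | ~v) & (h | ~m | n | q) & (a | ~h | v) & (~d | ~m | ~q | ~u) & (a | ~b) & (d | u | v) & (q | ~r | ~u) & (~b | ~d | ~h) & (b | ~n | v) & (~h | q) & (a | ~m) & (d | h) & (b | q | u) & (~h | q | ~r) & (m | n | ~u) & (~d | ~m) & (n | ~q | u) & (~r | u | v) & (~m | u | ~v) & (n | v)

Unit clause (~v) forces v = False.
Unit clause (b) forces b = True.
In (a | ~b) only a is left, so a = True.
In (n | v) only n is left, so n = True.
Try r = False:
  (d | r | v) forces d = True.
  (~d | m | r) forces m = True.
  clause (~d | ~m) is falsified — backtrack.
So r = True.
  then (~r | u | v) forces u = True.
  then (q | ~r | ~u) forces q = True.
  then (m | ~q) forces m = True.
  then (~d | ~m | ~q | ~u) forces d = False.
  then (d | h) forces h = True.
All clauses satisfied.

b = True, r = True, v = False, a = True, q = True, m = True, h = True, u = True, n = True, d = False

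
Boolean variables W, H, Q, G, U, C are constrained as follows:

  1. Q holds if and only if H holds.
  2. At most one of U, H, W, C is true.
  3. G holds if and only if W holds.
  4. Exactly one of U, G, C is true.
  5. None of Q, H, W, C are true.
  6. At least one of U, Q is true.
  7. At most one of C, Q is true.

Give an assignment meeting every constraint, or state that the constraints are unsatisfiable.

W=F; H=F; Q=F; G=F; U=T; C=F

  (1) Q=F, H=F — same ✓
  (2) {U, H, W, C}: 1 true — at most one ✓
  (3) G=F, W=F — same ✓
  (4) {U, G, C}: 1 true — exactly one ✓
  (5) {Q, H, W, C}: 0 true — none ✓
  (6) {U, Q}: 1 true — at least one ✓
  (7) {C, Q}: 0 true — at most one ✓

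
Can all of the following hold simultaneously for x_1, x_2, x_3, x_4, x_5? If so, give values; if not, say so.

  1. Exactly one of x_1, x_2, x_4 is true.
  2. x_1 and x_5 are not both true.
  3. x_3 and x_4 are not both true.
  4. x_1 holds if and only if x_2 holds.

x_1=F; x_2=F; x_3=F; x_4=T; x_5=T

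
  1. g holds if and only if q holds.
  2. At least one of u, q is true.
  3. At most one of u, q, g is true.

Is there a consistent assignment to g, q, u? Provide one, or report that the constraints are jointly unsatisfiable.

g: False, q: False, u: True

  (1) g=F, q=F — same ✓
  (2) {u, q}: 1 true — at least one ✓
  (3) {u, q, g}: 1 true — at most one ✓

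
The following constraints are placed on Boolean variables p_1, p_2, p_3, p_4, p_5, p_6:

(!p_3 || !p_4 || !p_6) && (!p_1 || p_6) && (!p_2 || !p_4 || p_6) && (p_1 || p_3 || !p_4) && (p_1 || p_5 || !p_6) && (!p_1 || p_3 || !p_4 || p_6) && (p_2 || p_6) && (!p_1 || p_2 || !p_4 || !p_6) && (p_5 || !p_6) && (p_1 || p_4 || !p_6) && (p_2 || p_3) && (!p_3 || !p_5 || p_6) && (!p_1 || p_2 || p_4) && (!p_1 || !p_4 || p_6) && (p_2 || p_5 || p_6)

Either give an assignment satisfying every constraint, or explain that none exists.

p_1 = False; p_2 = True; p_3 = False; p_4 = False; p_5 = True; p_6 = False

Set p_1 = False.
Try p_2 = False:
  (p_2 || p_6) forces p_6 = True.
  (p_1 || p_5 || !p_6) forces p_5 = True.
  (p_1 || p_4 || !p_6) forces p_4 = True.
  (!p_3 || !p_4 || !p_6) forces p_3 = False.
  clause (p_1 || p_3 || !p_4) is falsified — backtrack.
So p_2 = True.
Set p_3 = False.
  then (p_1 || p_3 || !p_4) forces p_4 = False.
  then (p_1 || p_4 || !p_6) forces p_6 = False.
Set p_5 = True.
All clauses satisfied.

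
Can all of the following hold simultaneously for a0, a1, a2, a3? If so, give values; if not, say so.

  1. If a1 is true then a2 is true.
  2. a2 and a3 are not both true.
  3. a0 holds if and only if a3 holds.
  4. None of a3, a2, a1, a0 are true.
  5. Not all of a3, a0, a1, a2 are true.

a0 = False, a1 = False, a2 = False, a3 = False

  (1) a1=F ⇒ a2: vacuous ✓
  (2) a2=F, a3=F — not both ✓
  (3) a0=F, a3=F — same ✓
  (4) {a3, a2, a1, a0}: 0 true — none ✓
  (5) {a3, a0, a1, a2}: 0/4 true — not all ✓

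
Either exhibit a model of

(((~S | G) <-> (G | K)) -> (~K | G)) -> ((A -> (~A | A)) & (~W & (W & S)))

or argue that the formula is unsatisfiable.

A=T, W=F, S=F, K=T, G=F

  (((~S | G) <-> (G | K)) -> (~K | G)) -> ((A -> (~A | A)) & (~W & (W & S))) = True
    ((~S | G) <-> (G | K)) -> (~K | G) = False
      (~S | G) <-> (G | K) = True
        ~S | G = True
          ~S = True
        G | K = True
      ~K | G = False
        ~K = False
    (A -> (~A | A)) & (~W & (W & S)) = False
      A -> (~A | A) = True
        ~A | A = True
          ~A = False
      ~W & (W & S) = False
        ~W = True
        W & S = False
The formula evaluates to True.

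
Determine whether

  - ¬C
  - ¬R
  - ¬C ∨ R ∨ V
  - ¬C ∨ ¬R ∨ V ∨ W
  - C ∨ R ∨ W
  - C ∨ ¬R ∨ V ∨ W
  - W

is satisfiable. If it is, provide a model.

C=F, R=F, W=T, V=F

Unit clause (¬C) forces C = False.
Unit clause (¬R) forces R = False.
In (C ∨ R ∨ W) only W is left, so W = True.
Set V = False.
Check each clause:
  (¬C): ¬C holds.
  (¬R): ¬R holds.
  (¬C ∨ R ∨ V): ¬C holds.
  (¬C ∨ ¬R ∨ V ∨ W): ¬C holds.
  (C ∨ R ∨ W): W holds.
  (C ∨ ¬R ∨ V ∨ W): ¬R holds.
  (W): W holds.
All clauses satisfied.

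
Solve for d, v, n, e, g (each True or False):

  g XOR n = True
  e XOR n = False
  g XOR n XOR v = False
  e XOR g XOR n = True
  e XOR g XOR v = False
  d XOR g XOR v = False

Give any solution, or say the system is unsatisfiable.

d = False; v = True; n = False; e = False; g = True

g XOR n = T XOR F = True ✓
e XOR n = F XOR F = False ✓
g XOR n XOR v = T XOR F XOR T = False ✓
e XOR g XOR n = F XOR T XOR F = True ✓
e XOR g XOR v = F XOR T XOR T = False ✓
d XOR g XOR v = F XOR T XOR T = False ✓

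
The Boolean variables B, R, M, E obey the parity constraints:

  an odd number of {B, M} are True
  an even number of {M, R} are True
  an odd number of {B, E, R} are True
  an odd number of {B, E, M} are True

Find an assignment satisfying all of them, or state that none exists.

B = False; R = True; M = True; E = False

{B, M}: 1 true → odd ✓
{M, R}: 2 true → even ✓
{B, E, R}: 1 true → odd ✓
{B, E, M}: 1 true → odd ✓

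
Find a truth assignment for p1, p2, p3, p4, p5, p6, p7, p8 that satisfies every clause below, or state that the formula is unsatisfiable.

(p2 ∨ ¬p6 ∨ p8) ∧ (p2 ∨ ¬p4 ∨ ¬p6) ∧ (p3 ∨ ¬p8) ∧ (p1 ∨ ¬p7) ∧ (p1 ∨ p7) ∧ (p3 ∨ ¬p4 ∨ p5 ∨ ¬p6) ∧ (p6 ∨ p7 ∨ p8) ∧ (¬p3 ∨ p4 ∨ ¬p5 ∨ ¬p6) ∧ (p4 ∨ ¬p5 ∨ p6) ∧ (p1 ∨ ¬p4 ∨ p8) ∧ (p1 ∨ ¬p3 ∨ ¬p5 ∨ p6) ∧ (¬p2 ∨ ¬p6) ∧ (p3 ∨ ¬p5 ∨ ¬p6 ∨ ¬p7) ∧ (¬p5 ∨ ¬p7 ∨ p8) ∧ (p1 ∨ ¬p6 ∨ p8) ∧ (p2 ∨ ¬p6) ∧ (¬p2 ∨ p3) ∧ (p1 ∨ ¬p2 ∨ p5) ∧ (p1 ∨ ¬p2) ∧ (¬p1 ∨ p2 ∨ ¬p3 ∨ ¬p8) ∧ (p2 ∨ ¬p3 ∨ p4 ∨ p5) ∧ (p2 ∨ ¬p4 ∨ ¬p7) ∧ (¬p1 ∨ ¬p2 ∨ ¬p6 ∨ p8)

p1=T, p2=T, p3=T, p4=T, p5=T, p6=F, p7=T, p8=T

Try p1 = False:
  (p1 ∨ ¬p7) forces p7 = False.
  clause (p1 ∨ p7) is falsified — backtrack.
So p1 = True.
Set p2 = True.
  then (¬p2 ∨ ¬p6) forces p6 = False.
  then (¬p2 ∨ p3) forces p3 = True.
Set p4 = True.
Set p5 = True.
Set p7 = True.
  then (¬p5 ∨ ¬p7 ∨ p8) forces p8 = True.
All clauses satisfied.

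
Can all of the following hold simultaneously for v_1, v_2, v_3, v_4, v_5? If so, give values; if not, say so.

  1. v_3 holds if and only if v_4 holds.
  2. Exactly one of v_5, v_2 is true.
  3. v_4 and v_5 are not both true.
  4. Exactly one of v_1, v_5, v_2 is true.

v_1 = False, v_2 = False, v_3 = False, v_4 = False, v_5 = True

  (1) v_3=F, v_4=F — same ✓
  (2) {v_5, v_2}: 1 true — exactly one ✓
  (3) v_4=F, v_5=T — not both ✓
  (4) {v_1, v_5, v_2}: 1 true — exactly one ✓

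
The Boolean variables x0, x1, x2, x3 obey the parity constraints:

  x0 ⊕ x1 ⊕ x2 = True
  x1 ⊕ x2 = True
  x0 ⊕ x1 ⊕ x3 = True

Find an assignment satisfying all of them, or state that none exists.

x0: False; x1: False; x2: True; x3: True

x0 ⊕ x1 ⊕ x2 = F ⊕ F ⊕ T = True ✓
x1 ⊕ x2 = F ⊕ T = True ✓
x0 ⊕ x1 ⊕ x3 = F ⊕ F ⊕ T = True ✓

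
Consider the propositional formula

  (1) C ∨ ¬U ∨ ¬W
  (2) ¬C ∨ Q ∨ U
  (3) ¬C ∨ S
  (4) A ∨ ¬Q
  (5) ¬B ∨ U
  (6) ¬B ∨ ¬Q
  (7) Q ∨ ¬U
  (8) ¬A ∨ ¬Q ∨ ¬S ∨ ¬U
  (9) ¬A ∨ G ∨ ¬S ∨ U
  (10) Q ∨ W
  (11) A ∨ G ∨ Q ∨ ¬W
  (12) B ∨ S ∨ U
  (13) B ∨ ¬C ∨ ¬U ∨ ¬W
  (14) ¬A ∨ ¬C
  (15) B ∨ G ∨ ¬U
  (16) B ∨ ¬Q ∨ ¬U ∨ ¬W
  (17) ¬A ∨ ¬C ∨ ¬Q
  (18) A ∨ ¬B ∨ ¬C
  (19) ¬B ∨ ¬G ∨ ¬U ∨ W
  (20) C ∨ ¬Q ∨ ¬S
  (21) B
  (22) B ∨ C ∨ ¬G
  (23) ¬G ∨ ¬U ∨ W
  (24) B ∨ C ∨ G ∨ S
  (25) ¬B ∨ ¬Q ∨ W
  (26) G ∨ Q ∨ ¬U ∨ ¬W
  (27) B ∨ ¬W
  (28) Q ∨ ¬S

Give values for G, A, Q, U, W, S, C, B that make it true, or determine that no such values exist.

Case B = True:
  (¬B ∨ U) forces U = True.
  (¬B ∨ ¬Q) forces Q = False.
  Clause (Q ∨ ¬U) is falsified — contradiction.
Case B = False:
  Clause (B) is falsified — contradiction.
Both cases fail, so the formula is unsatisfiable.

Unsatisfiable — no assignment works.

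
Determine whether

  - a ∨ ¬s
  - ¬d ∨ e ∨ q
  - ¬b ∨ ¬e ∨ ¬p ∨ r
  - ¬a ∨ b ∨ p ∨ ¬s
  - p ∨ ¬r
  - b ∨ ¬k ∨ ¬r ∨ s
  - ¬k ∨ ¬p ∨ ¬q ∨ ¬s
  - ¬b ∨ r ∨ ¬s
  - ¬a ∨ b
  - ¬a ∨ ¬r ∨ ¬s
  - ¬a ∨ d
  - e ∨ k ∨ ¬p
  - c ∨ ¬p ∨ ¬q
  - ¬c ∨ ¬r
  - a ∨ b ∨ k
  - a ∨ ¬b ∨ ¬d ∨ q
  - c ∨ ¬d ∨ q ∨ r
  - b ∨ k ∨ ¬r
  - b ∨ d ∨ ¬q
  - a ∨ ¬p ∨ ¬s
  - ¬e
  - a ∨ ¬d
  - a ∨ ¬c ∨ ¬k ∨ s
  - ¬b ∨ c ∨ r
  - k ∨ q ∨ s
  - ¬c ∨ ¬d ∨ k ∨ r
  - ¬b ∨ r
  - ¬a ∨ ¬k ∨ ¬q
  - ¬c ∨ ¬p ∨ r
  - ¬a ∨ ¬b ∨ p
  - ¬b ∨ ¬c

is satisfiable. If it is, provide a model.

Unit clause (¬e) forces e = False.
Set p = True.
  then (e ∨ k ∨ ¬p) forces k = True.
Try d = True:
  (¬d ∨ e ∨ q) forces q = True.
  (¬k ∨ ¬p ∨ ¬q ∨ ¬s) forces s = False.
  (c ∨ ¬p ∨ ¬q) forces c = True.
  (¬c ∨ ¬r) forces r = False.
  clause (¬c ∨ ¬p ∨ r) is falsified — backtrack.
So d = False.
  then (¬a ∨ d) forces a = False.
  then (a ∨ ¬p ∨ ¬s) forces s = False.
  then (a ∨ ¬c ∨ ¬k ∨ s) forces c = False.
  then (c ∨ ¬p ∨ ¬q) forces q = False.
Set b = True.
  then (¬b ∨ c ∨ r) forces r = True.
All clauses satisfied.

p = True, d = False, q = False, b = True, k = True, e = False, s = False, r = True, c = False, a = False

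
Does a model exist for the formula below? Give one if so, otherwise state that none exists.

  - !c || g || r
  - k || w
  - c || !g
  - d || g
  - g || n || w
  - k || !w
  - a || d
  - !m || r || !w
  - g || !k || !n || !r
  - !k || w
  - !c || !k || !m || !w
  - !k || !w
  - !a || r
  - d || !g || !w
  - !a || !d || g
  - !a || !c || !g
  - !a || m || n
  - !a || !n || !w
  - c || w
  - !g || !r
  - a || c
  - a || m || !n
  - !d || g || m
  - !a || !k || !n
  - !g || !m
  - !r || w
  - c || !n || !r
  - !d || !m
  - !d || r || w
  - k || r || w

Unsatisfiable — no assignment works.

Case w = True:
  (k || !w) forces k = True.
  Clause (!k || !w) is falsified — contradiction.
Case w = False:
  (k || w) forces k = True.
  Clause (!k || w) is falsified — contradiction.
Both cases fail, so the formula is unsatisfiable.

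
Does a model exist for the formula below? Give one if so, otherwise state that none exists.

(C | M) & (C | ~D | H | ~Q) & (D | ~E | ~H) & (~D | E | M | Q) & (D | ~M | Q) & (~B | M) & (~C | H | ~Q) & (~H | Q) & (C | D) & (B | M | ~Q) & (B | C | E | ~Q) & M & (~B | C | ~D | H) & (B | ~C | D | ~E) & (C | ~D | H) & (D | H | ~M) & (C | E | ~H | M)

Unit clause (M) forces M = True.
Set Q = True.
Try H = False:
  (~C | H | ~Q) forces C = False.
  (C | ~D | H | ~Q) forces D = False.
  clause (C | D) is falsified — backtrack.
So H = True.
Set E = False.
Set C = True.
Set B = True.
Set D = True.
All clauses satisfied.

Q=T, H=T, E=F, C=T, M=T, B=T, D=T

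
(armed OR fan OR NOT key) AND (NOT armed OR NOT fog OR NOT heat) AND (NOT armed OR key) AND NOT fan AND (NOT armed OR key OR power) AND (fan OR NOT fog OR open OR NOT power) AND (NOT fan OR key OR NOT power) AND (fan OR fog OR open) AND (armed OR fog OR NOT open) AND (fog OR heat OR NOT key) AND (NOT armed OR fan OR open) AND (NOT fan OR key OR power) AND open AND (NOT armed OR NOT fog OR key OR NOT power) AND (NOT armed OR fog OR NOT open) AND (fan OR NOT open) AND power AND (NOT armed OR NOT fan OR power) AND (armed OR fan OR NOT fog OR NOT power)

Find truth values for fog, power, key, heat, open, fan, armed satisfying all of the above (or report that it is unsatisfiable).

Case open = True:
  (NOT fan) forces fan = False.
  Clause (fan OR NOT open) is falsified — contradiction.
Case open = False:
  Clause (open) is falsified — contradiction.
Both cases fail, so the formula is unsatisfiable.

No satisfying assignment exists.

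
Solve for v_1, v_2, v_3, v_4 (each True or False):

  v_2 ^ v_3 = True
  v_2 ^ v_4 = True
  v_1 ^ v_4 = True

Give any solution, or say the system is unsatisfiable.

v_1=T, v_2=T, v_3=F, v_4=F

v_2 ^ v_3 = T ^ F = True ✓
v_2 ^ v_4 = T ^ F = True ✓
v_1 ^ v_4 = T ^ F = True ✓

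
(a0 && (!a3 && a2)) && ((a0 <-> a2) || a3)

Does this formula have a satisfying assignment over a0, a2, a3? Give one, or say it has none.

a0 = True, a2 = True, a3 = False

  a0 && (!a3 && a2) = True
    !a3 && a2 = True
      !a3 = True
  (a0 <-> a2) || a3 = True
    a0 <-> a2 = True
Both conjuncts True, so the formula holds.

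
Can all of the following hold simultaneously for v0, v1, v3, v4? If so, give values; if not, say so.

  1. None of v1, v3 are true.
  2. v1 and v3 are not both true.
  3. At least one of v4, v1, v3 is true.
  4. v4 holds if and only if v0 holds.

v0=T, v1=F, v3=F, v4=T

  (1) {v1, v3}: 0 true — none ✓
  (2) v1=F, v3=F — not both ✓
  (3) {v4, v1, v3}: 1 true — at least one ✓
  (4) v4=T, v0=T — same ✓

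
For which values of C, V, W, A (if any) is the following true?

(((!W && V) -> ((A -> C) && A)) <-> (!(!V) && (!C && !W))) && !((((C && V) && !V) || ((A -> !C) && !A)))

Case V = True: the formula simplifies to ((!W -> ((A -> C) && A)) <-> (!C && !W)) && !(((A -> !C) && !A)).
  A = True: simplifies to (!W -> C) <-> (!C && !W).
    C = True: this becomes (!W -> True) <-> (False && !W) = False.
    C = False: simplifies to W <-> !W.
      W = True: this becomes True <-> !True = False.
      W = False: this becomes False <-> !False = False.
  A = False: the conjunct !(((A -> !C) && !A)) becomes !((True && True)) = False.
Case V = False: the conjunct ((!W && V) -> ((A -> C) && A)) <-> (!(!V) && (!C && !W)) becomes (False -> ((A -> C) && A)) <-> (False && (!C && !W)) = False.
Both cases fail — unsatisfiable.

UNSATISFIABLE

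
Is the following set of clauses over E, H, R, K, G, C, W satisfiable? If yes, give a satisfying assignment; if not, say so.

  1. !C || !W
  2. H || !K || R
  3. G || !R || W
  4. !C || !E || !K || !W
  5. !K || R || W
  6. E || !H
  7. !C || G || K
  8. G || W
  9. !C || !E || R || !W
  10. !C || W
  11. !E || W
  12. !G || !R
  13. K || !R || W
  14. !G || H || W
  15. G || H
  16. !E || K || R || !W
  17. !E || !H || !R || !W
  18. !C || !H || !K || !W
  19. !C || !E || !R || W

Set E = True.
  then (!E || W) forces W = True.
  then (!C || !W) forces C = False.
Set H = True.
  then (!E || !H || !R || !W) forces R = False.
  then (!E || K || R || !W) forces K = True.
Set G = True.
All clauses satisfied.

E: True; H: True; R: False; K: True; G: True; C: False; W: True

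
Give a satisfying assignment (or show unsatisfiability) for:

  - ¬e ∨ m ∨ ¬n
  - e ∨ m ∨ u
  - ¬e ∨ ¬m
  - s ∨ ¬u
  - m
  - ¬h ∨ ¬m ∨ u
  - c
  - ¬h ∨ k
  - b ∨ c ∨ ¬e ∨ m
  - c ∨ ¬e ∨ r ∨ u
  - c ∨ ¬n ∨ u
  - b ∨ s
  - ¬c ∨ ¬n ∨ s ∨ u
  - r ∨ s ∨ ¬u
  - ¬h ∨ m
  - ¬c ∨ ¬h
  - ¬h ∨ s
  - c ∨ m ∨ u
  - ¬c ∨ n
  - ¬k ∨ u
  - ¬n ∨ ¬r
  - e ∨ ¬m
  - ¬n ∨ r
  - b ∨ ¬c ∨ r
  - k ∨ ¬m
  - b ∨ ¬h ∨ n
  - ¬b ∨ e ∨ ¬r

The formula is unsatisfiable.

Case m = True:
  (¬e ∨ ¬m) forces e = False.
  Clause (e ∨ ¬m) is falsified — contradiction.
Case m = False:
  Clause (m) is falsified — contradiction.
Both cases fail, so the formula is unsatisfiable.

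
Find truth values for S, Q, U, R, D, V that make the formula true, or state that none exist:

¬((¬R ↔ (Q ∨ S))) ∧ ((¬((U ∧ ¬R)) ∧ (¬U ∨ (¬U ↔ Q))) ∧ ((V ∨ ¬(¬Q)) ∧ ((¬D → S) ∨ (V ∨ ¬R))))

S=T, Q=F, U=T, R=T, D=F, V=T

  ¬((¬R ↔ (Q ∨ S))) = True
    ¬R ↔ (Q ∨ S) = False
      ¬R = False
      Q ∨ S = True
  (¬((U ∧ ¬R)) ∧ (¬U ∨ (¬U ↔ Q))) ∧ ((V ∨ ¬(¬Q)) ∧ ((¬D → S) ∨ (V ∨ ¬R))) = True
    ¬((U ∧ ¬R)) ∧ (¬U ∨ (¬U ↔ Q)) = True
      ¬((U ∧ ¬R)) = True
        U ∧ ¬R = False
          ¬R = False
      ¬U ∨ (¬U ↔ Q) = True
        ¬U = False
        ¬U ↔ Q = True
          ¬U = False
    (V ∨ ¬(¬Q)) ∧ ((¬D → S) ∨ (V ∨ ¬R)) = True
      V ∨ ¬(¬Q) = True
        ¬(¬Q) = False
          ¬Q = True
      (¬D → S) ∨ (V ∨ ¬R) = True
        ¬D → S = True
          ¬D = True
        V ∨ ¬R = True
          ¬R = False
Both conjuncts True, so the formula holds.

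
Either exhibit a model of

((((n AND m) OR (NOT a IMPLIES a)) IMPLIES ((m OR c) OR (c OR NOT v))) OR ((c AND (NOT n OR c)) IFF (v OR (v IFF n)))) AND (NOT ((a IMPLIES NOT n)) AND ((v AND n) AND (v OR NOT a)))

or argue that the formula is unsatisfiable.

a=T, m=T, v=T, c=T, n=T

  (((n AND m) OR (NOT a IMPLIES a)) IMPLIES ((m OR c) OR (c OR NOT v))) OR ((c AND (NOT n OR c)) IFF (v OR (v IFF n))) = True
    ((n AND m) OR (NOT a IMPLIES a)) IMPLIES ((m OR c) OR (c OR NOT v)) = True
      (n AND m) OR (NOT a IMPLIES a) = True
        n AND m = True
        NOT a IMPLIES a = True
          NOT a = False
      (m OR c) OR (c OR NOT v) = True
        m OR c = True
        c OR NOT v = True
          NOT v = False
    (c AND (NOT n OR c)) IFF (v OR (v IFF n)) = True
      c AND (NOT n OR c) = True
        NOT n OR c = True
          NOT n = False
      v OR (v IFF n) = True
        v IFF n = True
  NOT ((a IMPLIES NOT n)) AND ((v AND n) AND (v OR NOT a)) = True
    NOT ((a IMPLIES NOT n)) = True
      a IMPLIES NOT n = False
        NOT n = False
    (v AND n) AND (v OR NOT a) = True
      v AND n = True
      v OR NOT a = True
        NOT a = False
Both conjuncts True, so the formula holds.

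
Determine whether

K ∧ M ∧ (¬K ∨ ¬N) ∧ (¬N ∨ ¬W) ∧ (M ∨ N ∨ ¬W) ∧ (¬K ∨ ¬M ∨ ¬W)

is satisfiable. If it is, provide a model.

W = False, K = True, M = True, N = False

Unit clause (K) forces K = True.
Unit clause (M) forces M = True.
In (¬K ∨ ¬N) only ¬N is left, so N = False.
In (¬K ∨ ¬M ∨ ¬W) only ¬W is left, so W = False.
All clauses satisfied.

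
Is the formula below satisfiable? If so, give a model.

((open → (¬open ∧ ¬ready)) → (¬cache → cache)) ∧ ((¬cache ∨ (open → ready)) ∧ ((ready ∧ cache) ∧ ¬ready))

UNSATISFIABLE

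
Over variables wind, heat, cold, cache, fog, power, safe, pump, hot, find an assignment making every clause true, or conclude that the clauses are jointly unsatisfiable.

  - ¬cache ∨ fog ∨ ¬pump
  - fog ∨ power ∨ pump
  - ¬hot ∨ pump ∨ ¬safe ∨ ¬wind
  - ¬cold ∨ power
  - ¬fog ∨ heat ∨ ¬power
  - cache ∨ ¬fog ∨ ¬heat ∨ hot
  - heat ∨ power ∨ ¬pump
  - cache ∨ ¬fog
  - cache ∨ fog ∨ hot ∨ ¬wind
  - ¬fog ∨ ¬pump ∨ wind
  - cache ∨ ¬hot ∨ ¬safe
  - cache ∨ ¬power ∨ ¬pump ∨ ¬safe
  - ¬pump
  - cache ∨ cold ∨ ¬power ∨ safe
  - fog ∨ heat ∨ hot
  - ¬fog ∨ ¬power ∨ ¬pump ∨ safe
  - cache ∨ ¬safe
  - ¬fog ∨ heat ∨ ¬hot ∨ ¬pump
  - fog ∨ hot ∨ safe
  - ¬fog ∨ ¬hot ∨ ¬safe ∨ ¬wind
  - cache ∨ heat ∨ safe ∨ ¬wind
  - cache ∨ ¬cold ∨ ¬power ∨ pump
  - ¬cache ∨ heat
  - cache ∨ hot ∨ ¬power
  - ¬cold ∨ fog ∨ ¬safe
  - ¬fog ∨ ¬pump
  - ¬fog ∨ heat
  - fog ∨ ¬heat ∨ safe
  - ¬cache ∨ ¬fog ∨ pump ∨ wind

wind = False; heat = True; cold = False; cache = True; fog = False; power = True; safe = True; pump = False; hot = True

Unit clause (¬pump) forces pump = False.
Set wind = False.
Set heat = True.
Set cold = False.
Try cache = False:
  (cache ∨ ¬fog) forces fog = False.
  (fog ∨ power ∨ pump) forces power = True.
  (cache ∨ cold ∨ ¬power ∨ safe) forces safe = True.
  clause (cache ∨ ¬safe) is falsified — backtrack.
So cache = True.
  then (¬cache ∨ ¬fog ∨ pump ∨ wind) forces fog = False.
  then (fog ∨ power ∨ pump) forces power = True.
  then (fog ∨ ¬heat ∨ safe) forces safe = True.
Set hot = True.
All clauses satisfied.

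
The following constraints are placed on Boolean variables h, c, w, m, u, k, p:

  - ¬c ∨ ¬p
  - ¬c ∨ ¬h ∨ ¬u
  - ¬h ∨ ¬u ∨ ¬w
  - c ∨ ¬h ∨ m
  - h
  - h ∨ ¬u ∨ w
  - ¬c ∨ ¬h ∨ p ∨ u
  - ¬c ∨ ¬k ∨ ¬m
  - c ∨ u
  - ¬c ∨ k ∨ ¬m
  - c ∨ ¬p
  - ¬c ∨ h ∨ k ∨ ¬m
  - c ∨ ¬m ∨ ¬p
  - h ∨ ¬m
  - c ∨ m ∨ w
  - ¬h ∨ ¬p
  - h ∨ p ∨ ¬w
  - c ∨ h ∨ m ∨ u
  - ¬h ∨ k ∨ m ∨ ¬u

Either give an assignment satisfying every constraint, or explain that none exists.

h = True; c = False; w = False; m = True; u = True; k = True; p = False

Unit clause (h) forces h = True.
In (¬h ∨ ¬p) only ¬p is left, so p = False.
Set c = False.
  then (c ∨ ¬h ∨ m) forces m = True.
  then (c ∨ u) forces u = True.
  then (¬h ∨ ¬u ∨ ¬w) forces w = False.
Set k = True.
All clauses satisfied.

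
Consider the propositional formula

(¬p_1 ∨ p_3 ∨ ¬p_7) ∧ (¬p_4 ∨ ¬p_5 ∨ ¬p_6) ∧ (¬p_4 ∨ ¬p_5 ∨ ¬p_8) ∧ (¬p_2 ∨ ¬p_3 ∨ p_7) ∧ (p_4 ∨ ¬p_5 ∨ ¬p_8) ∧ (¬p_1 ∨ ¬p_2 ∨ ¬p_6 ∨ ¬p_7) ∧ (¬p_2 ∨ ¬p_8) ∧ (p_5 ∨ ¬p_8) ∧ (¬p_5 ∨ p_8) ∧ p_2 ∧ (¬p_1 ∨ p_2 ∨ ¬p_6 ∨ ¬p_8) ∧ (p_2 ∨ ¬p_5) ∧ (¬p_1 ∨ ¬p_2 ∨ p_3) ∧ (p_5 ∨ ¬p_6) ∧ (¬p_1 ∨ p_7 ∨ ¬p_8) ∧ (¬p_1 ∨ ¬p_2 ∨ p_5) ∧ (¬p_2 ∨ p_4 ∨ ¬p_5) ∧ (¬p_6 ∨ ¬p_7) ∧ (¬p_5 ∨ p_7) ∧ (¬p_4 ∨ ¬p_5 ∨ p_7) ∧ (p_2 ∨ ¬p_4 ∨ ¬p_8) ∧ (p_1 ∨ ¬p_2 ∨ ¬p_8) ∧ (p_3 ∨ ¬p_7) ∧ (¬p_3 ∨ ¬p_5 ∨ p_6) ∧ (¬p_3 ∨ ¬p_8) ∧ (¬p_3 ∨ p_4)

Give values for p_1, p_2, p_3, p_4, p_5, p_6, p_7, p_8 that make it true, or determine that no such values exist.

p_1=F, p_2=T, p_3=T, p_4=T, p_5=F, p_6=F, p_7=T, p_8=F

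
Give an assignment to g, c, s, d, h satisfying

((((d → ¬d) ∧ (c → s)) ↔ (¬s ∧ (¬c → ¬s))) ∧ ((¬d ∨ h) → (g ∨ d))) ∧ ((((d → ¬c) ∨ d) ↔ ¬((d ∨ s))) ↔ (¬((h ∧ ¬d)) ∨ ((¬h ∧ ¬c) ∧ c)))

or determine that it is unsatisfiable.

g = True, c = False, s = False, d = False, h = False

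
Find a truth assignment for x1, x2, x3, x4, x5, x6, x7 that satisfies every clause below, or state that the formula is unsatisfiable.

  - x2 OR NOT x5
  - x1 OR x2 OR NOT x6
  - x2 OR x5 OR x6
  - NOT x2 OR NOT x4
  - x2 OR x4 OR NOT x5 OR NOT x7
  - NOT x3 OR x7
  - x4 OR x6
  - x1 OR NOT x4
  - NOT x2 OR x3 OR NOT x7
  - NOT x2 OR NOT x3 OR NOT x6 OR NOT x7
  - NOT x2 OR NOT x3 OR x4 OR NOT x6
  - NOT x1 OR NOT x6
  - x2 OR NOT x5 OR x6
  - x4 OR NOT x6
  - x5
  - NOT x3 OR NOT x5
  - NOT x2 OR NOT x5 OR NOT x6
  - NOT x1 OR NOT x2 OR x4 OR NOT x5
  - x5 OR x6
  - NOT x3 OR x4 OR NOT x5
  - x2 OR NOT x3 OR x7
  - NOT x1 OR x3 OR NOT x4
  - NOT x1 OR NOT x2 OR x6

The formula is unsatisfiable.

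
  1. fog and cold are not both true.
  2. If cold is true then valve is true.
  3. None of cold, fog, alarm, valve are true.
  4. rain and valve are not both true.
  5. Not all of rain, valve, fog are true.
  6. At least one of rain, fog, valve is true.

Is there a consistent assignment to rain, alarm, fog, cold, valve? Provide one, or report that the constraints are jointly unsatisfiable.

rain=T; alarm=F; fog=F; cold=F; valve=F

  (1) fog=F, cold=F — not both ✓
  (2) cold=F ⇒ valve: vacuous ✓
  (3) {cold, fog, alarm, valve}: 0 true — none ✓
  (4) rain=T, valve=F — not both ✓
  (5) {rain, valve, fog}: 1/3 true — not all ✓
  (6) {rain, fog, valve}: 1 true — at least one ✓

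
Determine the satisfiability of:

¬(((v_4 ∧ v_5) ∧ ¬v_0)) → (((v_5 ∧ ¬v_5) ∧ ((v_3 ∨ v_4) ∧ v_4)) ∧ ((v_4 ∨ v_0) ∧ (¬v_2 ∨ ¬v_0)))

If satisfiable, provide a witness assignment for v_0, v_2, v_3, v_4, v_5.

v_0 = False; v_2 = True; v_3 = False; v_4 = True; v_5 = True

  ¬(((v_4 ∧ v_5) ∧ ¬v_0)) → (((v_5 ∧ ¬v_5) ∧ ((v_3 ∨ v_4) ∧ v_4)) ∧ ((v_4 ∨ v_0) ∧ (¬v_2 ∨ ¬v_0))) = True
    ¬(((v_4 ∧ v_5) ∧ ¬v_0)) = False
      (v_4 ∧ v_5) ∧ ¬v_0 = True
        v_4 ∧ v_5 = True
        ¬v_0 = True
    ((v_5 ∧ ¬v_5) ∧ ((v_3 ∨ v_4) ∧ v_4)) ∧ ((v_4 ∨ v_0) ∧ (¬v_2 ∨ ¬v_0)) = False
      (v_5 ∧ ¬v_5) ∧ ((v_3 ∨ v_4) ∧ v_4) = False
        v_5 ∧ ¬v_5 = False
          ¬v_5 = False
        (v_3 ∨ v_4) ∧ v_4 = True
          v_3 ∨ v_4 = True
      (v_4 ∨ v_0) ∧ (¬v_2 ∨ ¬v_0) = True
        v_4 ∨ v_0 = True
        ¬v_2 ∨ ¬v_0 = True
          ¬v_2 = False
          ¬v_0 = True
The formula evaluates to True.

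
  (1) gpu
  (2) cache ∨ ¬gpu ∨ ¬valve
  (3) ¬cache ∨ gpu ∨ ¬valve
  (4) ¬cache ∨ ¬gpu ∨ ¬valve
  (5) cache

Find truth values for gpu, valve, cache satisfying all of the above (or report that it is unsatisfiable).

gpu=T; valve=F; cache=T

Unit clause (gpu) forces gpu = True.
Unit clause (cache) forces cache = True.
In (¬cache ∨ ¬gpu ∨ ¬valve) only ¬valve is left, so valve = False.
Check each clause:
  (gpu): gpu holds.
  (cache ∨ ¬gpu ∨ ¬valve): cache holds.
  (¬cache ∨ gpu ∨ ¬valve): gpu holds.
  (¬cache ∨ ¬gpu ∨ ¬valve): ¬valve holds.
  (cache): cache holds.
All clauses satisfied.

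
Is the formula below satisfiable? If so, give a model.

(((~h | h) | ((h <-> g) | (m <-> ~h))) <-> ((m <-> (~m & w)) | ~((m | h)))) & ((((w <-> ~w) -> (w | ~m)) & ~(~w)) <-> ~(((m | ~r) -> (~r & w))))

h = False, m = False, w = False, r = True, g = False

  ((~h | h) | ((h <-> g) | (m <-> ~h))) <-> ((m <-> (~m & w)) | ~((m | h))) = True
    (~h | h) | ((h <-> g) | (m <-> ~h)) = True
      ~h | h = True
        ~h = True
      (h <-> g) | (m <-> ~h) = True
        h <-> g = True
        m <-> ~h = False
          ~h = True
    (m <-> (~m & w)) | ~((m | h)) = True
      m <-> (~m & w) = True
        ~m & w = False
          ~m = True
      ~((m | h)) = True
        m | h = False
  (((w <-> ~w) -> (w | ~m)) & ~(~w)) <-> ~(((m | ~r) -> (~r & w))) = True
    ((w <-> ~w) -> (w | ~m)) & ~(~w) = False
      (w <-> ~w) -> (w | ~m) = True
        w <-> ~w = False
          ~w = True
        w | ~m = True
          ~m = True
      ~(~w) = False
        ~w = True
    ~(((m | ~r) -> (~r & w))) = False
      (m | ~r) -> (~r & w) = True
        m | ~r = False
          ~r = False
        ~r & w = False
          ~r = False
Both conjuncts True, so the formula holds.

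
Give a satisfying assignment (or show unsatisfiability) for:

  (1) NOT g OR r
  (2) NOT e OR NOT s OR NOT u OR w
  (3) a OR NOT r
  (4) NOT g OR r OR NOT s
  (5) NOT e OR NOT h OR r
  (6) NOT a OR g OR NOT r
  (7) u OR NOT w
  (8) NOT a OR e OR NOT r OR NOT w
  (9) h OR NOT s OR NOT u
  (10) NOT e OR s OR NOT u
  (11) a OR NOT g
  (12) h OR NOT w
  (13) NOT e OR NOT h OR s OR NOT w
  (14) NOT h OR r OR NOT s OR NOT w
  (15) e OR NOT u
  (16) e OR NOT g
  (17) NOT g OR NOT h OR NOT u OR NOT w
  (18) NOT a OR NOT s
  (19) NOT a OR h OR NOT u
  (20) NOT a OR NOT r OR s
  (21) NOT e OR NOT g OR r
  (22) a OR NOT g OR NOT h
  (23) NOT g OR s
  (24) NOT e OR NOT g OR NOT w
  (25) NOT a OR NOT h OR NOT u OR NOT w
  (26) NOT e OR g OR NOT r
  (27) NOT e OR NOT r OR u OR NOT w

Set s = False.
  then (NOT g OR s) forces g = False.
Set h = True.
Try r = True:
  (a OR NOT r) forces a = True.
  clause (NOT a OR g OR NOT r) is falsified — backtrack.
So r = False.
  then (NOT e OR NOT h OR r) forces e = False.
  then (e OR NOT u) forces u = False.
  then (u OR NOT w) forces w = False.
Set a = False.
All clauses satisfied.

s = False, g = False, h = True, r = False, u = False, e = False, w = False, a = False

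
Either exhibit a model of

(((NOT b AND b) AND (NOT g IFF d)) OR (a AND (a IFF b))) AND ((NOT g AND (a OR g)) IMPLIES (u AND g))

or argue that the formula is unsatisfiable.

a = True, u = False, g = True, b = True, d = False

  ((NOT b AND b) AND (NOT g IFF d)) OR (a AND (a IFF b)) = True
    (NOT b AND b) AND (NOT g IFF d) = False
      NOT b AND b = False
        NOT b = False
      NOT g IFF d = True
        NOT g = False
    a AND (a IFF b) = True
      a IFF b = True
  (NOT g AND (a OR g)) IMPLIES (u AND g) = True
    NOT g AND (a OR g) = False
      NOT g = False
      a OR g = True
    u AND g = False
Both conjuncts True, so the formula holds.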